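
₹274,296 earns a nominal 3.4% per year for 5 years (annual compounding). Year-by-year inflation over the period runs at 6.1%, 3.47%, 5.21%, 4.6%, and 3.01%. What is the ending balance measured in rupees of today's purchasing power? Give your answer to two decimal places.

Nominal value at maturity: ₹274,296 × (1 + 3.4%)^5 ≈ ₹324,206.84.
Price-level factor over 5 years: 1.061 × 1.0347 × 1.0521 × 1.046 × 1.0301 ≈ 1.2445086665.
The maturity value deflated by that factor is the answer in today's purchasing power.

₹260,509.91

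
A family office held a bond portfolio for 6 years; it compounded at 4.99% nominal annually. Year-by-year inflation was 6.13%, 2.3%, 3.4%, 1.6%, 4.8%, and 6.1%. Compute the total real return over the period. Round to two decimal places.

Cumulative inflation factor: 1.0613 × 1.023 × 1.034 × 1.016 × 1.048 × 1.061 ≈ 1.26825.
Nominal growth factor: 1.33933. Real growth factor = 1.33933 / 1.26825 ≈ 1.05605.
Total real return ≈ 5.6046%.

5.60%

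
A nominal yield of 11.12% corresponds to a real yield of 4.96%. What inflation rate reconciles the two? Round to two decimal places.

5.87%

From (1+r_nom) = (1+r_real)(1+π), we get 1+π = (1 + 11.12%)/(1 + 4.96%) = 1.1112/1.0496 ≈ 1.05869.
So π ≈ 5.8689%.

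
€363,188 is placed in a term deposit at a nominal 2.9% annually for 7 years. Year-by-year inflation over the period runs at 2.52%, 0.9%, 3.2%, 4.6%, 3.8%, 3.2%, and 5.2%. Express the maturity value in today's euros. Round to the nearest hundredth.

€352,561.74

Nominal value at maturity: €363,188 × (1 + 2.9%)^7 ≈ €443,648.60.
Price-level factor over 7 years: 1.0252 × 1.009 × 1.032 × 1.046 × 1.038 × 1.032 × 1.052 ≈ 1.2583571937.
The maturity value deflated by that factor is the answer in today's purchasing power.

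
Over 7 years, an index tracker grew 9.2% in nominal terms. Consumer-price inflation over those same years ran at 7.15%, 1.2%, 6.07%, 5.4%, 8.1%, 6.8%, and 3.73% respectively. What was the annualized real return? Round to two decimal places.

-3.99%

Cumulative inflation factor: 1.0715 × 1.012 × 1.0607 × 1.054 × 1.081 × 1.068 × 1.0373 ≈ 1.45180.
Nominal growth factor: 1.09200. Real growth factor = 1.09200 / 1.45180 ≈ 0.75217.
Annualized: 0.75217^(1/7) − 1 ≈ -0.03987.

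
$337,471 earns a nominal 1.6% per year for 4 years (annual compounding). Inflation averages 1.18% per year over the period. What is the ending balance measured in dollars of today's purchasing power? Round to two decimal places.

Nominal value at maturity: $337,471 × (1 + 1.6%)^4 ≈ $359,593.05.
Price-level factor over 4 years: (1 + 1.18%)^4 ≈ 1.0480420315.
Dividing the nominal maturity value by the price-level factor gives the value in today's money.

$343,109.38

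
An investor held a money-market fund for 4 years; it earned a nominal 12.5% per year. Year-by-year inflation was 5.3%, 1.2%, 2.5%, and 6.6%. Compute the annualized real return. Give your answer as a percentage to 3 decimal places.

Cumulative inflation factor: 1.053 × 1.012 × 1.025 × 1.066 ≈ 1.16437.
Nominal growth factor: 1.60181. Real growth factor = 1.60181 / 1.16437 ≈ 1.37569.
Annualized: 1.37569^(1/4) − 1 ≈ 0.08300.

8.300%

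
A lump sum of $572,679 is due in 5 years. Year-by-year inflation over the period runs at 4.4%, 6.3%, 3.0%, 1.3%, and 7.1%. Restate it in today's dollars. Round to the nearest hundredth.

$461,786.63

Price-level factor over 5 years: 1.044 × 1.063 × 1.030 × 1.013 × 1.071 ≈ 1.2401376826.
Purchasing power today: $572,679 divided by that factor.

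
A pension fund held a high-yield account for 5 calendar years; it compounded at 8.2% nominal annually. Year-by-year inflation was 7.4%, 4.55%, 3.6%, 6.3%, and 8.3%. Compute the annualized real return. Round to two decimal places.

Cumulative inflation factor: 1.074 × 1.0455 × 1.036 × 1.063 × 1.083 ≈ 1.33921.
Nominal growth factor: 1.48298. Real growth factor = 1.48298 / 1.33921 ≈ 1.10735.
Annualized: 1.10735^(1/5) − 1 ≈ 0.02060.

2.06%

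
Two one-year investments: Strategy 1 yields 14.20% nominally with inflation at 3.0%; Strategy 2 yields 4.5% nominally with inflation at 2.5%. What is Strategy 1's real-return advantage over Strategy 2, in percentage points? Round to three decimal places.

8.923

Strategy 1 real return: 1.1420/1.030 − 1 = 10.8738%.
Strategy 2 real return: 1.045/1.025 − 1 = 1.9512%.
Difference: 10.8738 − 1.9512 = 8.9226 pp.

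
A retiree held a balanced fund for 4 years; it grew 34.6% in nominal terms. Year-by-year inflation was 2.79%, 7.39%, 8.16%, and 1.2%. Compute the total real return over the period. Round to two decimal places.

Cumulative inflation factor: 1.0279 × 1.0739 × 1.0816 × 1.012 ≈ 1.20826.
Nominal growth factor: 1.34600. Real growth factor = 1.34600 / 1.20826 ≈ 1.11399.
Total real return ≈ 11.3995%.

11.40%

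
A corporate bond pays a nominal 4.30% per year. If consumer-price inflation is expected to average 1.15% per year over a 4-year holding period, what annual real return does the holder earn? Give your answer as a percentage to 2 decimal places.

3.11%

With constant rates the annual real return is the same each year: (1+4.30%)/(1+1.15%) − 1 = 0.03114.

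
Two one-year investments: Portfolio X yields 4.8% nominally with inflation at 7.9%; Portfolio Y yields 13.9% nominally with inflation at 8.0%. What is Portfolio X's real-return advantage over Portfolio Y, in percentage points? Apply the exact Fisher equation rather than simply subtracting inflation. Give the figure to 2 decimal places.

-8.34

Portfolio X real return: 1.048/1.079 − 1 = -2.873%.
Portfolio Y real return: 1.139/1.080 − 1 = 5.463%.
Difference: -2.873 − 5.463 = -8.336 pp.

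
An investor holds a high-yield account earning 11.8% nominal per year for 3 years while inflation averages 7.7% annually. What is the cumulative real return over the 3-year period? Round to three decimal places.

The annual real rate is (1+11.8%)/(1+7.7%) − 1 = 3.8069%.
Compounded over 3 years: (1 + 0.038069)^3 − 1 ≈ 0.11861.

11.861%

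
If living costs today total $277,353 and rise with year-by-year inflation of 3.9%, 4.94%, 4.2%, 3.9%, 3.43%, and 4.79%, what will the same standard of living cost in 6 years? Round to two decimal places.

Cumulative price-level factor: 1.039 × 1.0494 × 1.042 × 1.039 × 1.0343 × 1.0479 ≈ 1.2793996836.
Multiplying $277,353 by the price-level factor gives the future nominal sum.

$354,845.34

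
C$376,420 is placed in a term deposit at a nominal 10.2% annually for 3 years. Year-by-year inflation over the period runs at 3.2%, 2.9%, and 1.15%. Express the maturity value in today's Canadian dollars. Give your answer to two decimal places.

Nominal value at maturity: C$376,420 × (1 + 10.2%)^3 ≈ C$503,752.80.
Price-level factor over 3 years: 1.032 × 1.029 × 1.0115 = 1.074140172.
Dividing the nominal maturity value by the price-level factor gives the value in today's money.

C$468,982.37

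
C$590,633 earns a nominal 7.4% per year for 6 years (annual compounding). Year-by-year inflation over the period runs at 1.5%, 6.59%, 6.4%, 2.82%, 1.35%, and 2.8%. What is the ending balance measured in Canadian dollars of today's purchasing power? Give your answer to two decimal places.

Nominal value at maturity: C$590,633 × (1 + 7.4%)^6 ≈ C$906,449.05.
Price-level factor over 6 years: 1.015 × 1.0659 × 1.064 × 1.0282 × 1.0135 × 1.028 ≈ 1.2331576448.
The maturity value deflated by that factor is the answer in today's purchasing power.

C$735,063.40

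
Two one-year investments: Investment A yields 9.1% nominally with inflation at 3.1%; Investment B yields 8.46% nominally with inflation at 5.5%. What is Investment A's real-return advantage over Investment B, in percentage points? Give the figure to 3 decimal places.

Investment A real return: 1.091/1.031 − 1 = 5.8196%.
Investment B real return: 1.0846/1.055 − 1 = 2.8057%.
Difference: 5.8196 − 2.8057 = 3.0139 pp.

3.014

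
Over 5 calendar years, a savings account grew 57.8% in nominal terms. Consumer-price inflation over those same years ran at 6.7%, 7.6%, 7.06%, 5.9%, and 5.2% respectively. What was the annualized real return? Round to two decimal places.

2.88%

Cumulative inflation factor: 1.067 × 1.076 × 1.0706 × 1.059 × 1.052 ≈ 1.36935.
Nominal growth factor: 1.57800. Real growth factor = 1.57800 / 1.36935 ≈ 1.15237.
Annualized: 1.15237^(1/5) − 1 ≈ 0.02877.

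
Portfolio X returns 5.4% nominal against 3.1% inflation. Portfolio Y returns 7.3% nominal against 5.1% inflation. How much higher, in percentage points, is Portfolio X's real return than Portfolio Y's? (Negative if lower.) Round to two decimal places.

Portfolio X real return: 1.054/1.031 − 1 = 2.231%.
Portfolio Y real return: 1.073/1.051 − 1 = 2.093%.
Difference: 2.231 − 2.093 = 0.138 pp.

0.14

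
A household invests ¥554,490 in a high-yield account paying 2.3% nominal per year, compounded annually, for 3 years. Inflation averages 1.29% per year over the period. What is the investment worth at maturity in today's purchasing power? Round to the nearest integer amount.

Nominal value at maturity: ¥554,490 × (1 + 2.3%)^3 ≈ ¥593,637.
Price-level factor over 3 years: (1 + 1.29%)^3 ≈ 1.0392013767.
The maturity value deflated by that factor is the answer in today's purchasing power.

¥571,243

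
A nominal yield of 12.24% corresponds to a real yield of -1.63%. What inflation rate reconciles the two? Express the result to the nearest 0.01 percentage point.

14.10%

From (1+r_nom) = (1+r_real)(1+π), we get 1+π = (1 + 12.24%)/(1 − 1.63%) = 1.1224/0.9837 ≈ 1.14100.
So π ≈ 14.0998%.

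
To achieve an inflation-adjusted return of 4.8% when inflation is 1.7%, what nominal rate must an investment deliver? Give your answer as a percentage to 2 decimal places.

By the Fisher equation, 1 + r_nom = (1 + 4.8%)(1 + 1.7%) = 1.048 × 1.017 = 1.065816.
So r_nom = 6.5816%.

6.58%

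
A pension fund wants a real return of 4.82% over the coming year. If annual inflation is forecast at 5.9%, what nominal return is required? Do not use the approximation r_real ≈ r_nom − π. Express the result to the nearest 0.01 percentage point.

11.00%

By the Fisher equation, 1 + r_nom = (1 + 4.82%)(1 + 5.9%) = 1.0482 × 1.059 = 1.1100438.
So r_nom = 11.00438%.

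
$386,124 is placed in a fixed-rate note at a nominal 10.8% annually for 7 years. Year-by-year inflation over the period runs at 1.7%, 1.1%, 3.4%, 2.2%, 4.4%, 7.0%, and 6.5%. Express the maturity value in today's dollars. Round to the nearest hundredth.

Nominal value at maturity: $386,124 × (1 + 10.8%)^7 ≈ $791,598.79.
Price-level factor over 7 years: 1.017 × 1.011 × 1.034 × 1.022 × 1.044 × 1.070 × 1.065 ≈ 1.2926395131.
The maturity value deflated by that factor is the answer in today's purchasing power.

$612,389.44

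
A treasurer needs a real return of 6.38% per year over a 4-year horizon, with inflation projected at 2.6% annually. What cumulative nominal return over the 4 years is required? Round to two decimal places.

41.92%

Required annual nominal rate: (1+6.38%)(1+2.6%) − 1 = 9.14588%.
Cumulative over 4 years: (1 + 0.0914588)^4 − 1 ≈ 0.41915.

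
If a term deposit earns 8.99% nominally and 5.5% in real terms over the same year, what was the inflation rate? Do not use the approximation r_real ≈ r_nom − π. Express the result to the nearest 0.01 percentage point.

From (1+r_nom) = (1+r_real)(1+π), we get 1+π = (1 + 8.99%)/(1 + 5.5%) = 1.0899/1.055 ≈ 1.03308.
So π ≈ 3.3081%.

3.31%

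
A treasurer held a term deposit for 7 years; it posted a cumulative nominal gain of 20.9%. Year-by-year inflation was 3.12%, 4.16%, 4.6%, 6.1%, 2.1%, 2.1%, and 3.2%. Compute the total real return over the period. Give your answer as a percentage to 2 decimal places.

-5.72%

Cumulative inflation factor: 1.0312 × 1.0416 × 1.046 × 1.061 × 1.021 × 1.021 × 1.032 ≈ 1.28240.
Nominal growth factor: 1.20900. Real growth factor = 1.20900 / 1.28240 ≈ 0.94277.
Total real return ≈ -5.7233%.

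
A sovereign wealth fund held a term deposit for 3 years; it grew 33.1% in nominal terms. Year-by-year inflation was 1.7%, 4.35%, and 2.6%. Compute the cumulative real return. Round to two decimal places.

Cumulative inflation factor: 1.017 × 1.0435 × 1.026 ≈ 1.08883.
Nominal growth factor: 1.33100. Real growth factor = 1.33100 / 1.08883 ≈ 1.22241.
Total real return ≈ 22.2411%.

22.24%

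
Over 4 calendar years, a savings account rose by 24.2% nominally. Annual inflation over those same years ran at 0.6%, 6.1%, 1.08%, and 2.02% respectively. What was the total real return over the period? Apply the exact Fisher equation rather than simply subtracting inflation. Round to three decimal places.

12.839%

Cumulative inflation factor: 1.006 × 1.061 × 1.0108 × 1.0202 ≈ 1.10069.
Nominal growth factor: 1.24200. Real growth factor = 1.24200 / 1.10069 ≈ 1.12839.
Total real return ≈ 12.8386%.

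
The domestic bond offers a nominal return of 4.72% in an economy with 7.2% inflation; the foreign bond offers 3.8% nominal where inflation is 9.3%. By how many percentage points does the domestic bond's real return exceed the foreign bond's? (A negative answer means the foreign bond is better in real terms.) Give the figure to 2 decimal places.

The domestic bond real return: 1.0472/1.072 − 1 = -2.313%.
The foreign bond real return: 1.038/1.093 − 1 = -5.032%.
Difference: -2.313 − (-5.032) = 2.719 pp.

2.72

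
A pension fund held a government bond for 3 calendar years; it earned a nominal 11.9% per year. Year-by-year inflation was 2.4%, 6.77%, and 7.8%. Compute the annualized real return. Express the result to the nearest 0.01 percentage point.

Cumulative inflation factor: 1.024 × 1.0677 × 1.078 ≈ 1.17860.
Nominal growth factor: 1.40117. Real growth factor = 1.40117 / 1.17860 ≈ 1.18884.
Annualized: 1.18884^(1/3) − 1 ≈ 0.05935.

5.94%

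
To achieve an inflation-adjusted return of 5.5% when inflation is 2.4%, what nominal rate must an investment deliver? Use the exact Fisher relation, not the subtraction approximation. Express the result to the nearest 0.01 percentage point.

By the Fisher equation, 1 + r_nom = (1 + 5.5%)(1 + 2.4%) = 1.055 × 1.024 = 1.08032.
So r_nom = 8.032%.

8.03%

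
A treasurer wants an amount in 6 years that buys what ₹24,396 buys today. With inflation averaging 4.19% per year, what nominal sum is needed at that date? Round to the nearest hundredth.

Cumulative price-level factor: (1+4.19%)^6 ≈ 1.2792523639.
The nominal amount required is ₹24,396 scaled up by that factor.

₹31,208.64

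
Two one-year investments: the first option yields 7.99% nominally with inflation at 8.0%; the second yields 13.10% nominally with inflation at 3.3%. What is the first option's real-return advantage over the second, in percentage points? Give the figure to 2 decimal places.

The first option real return: 1.0799/1.080 − 1 = -0.009%.
The second real return: 1.1310/1.033 − 1 = 9.487%.
Difference: -0.009 − 9.487 = -9.496 pp.

-9.50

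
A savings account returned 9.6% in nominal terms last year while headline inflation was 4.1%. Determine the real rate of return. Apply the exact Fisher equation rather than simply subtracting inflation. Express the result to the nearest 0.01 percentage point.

5.28%

Real return via the Fisher equation: (1 + 9.6%)/(1 + 4.1%) − 1 = 1.096/1.041 − 1 ≈ 0.05283.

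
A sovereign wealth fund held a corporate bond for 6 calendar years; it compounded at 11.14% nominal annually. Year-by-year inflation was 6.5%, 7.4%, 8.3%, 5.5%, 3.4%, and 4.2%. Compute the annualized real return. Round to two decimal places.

Cumulative inflation factor: 1.065 × 1.074 × 1.083 × 1.055 × 1.034 × 1.042 ≈ 1.40807.
Nominal growth factor: 1.88461. Real growth factor = 1.88461 / 1.40807 ≈ 1.33844.
Annualized: 1.33844^(1/6) − 1 ≈ 0.04978.

4.98%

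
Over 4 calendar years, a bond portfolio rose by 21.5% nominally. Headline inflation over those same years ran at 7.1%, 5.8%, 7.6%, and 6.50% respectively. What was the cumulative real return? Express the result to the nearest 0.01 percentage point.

Cumulative inflation factor: 1.071 × 1.058 × 1.076 × 1.0650 ≈ 1.29849.
Nominal growth factor: 1.21500. Real growth factor = 1.21500 / 1.29849 ≈ 0.93571.
Total real return ≈ -6.4294%.

-6.43%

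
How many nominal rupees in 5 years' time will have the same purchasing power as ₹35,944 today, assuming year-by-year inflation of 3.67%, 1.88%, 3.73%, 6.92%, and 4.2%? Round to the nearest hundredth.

₹43,873.22

Cumulative price-level factor: 1.0367 × 1.0188 × 1.0373 × 1.0692 × 1.042 ≈ 1.2205992022.
Multiplying ₹35,944 by the price-level factor gives the future nominal sum.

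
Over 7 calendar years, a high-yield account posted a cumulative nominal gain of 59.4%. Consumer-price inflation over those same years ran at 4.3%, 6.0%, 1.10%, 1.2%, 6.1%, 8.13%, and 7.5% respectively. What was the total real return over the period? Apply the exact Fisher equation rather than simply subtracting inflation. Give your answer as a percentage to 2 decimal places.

14.26%

Cumulative inflation factor: 1.043 × 1.060 × 1.0110 × 1.012 × 1.061 × 1.0813 × 1.075 ≈ 1.39506.
Nominal growth factor: 1.59400. Real growth factor = 1.59400 / 1.39506 ≈ 1.14261.
Total real return ≈ 14.2606%.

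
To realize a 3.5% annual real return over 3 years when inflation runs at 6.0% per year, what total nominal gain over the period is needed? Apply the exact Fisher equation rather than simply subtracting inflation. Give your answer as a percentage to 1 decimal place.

Required annual nominal rate: (1+3.5%)(1+6.0%) − 1 = 9.71%.
Cumulative over 3 years: (1 + 0.0971)^3 − 1 ≈ 0.32050.

32.1%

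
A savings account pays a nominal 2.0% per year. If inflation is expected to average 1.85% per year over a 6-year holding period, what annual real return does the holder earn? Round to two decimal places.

With constant rates the annual real return is the same each year: (1+2.0%)/(1+1.85%) − 1 = 0.00147.

0.15%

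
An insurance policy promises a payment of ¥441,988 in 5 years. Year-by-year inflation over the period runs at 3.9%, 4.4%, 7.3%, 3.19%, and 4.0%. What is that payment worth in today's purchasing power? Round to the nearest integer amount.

¥353,854

Price-level factor over 5 years: 1.039 × 1.044 × 1.073 × 1.0319 × 1.040 ≈ 1.2490698340.
Purchasing power today: ¥441,988 divided by that factor.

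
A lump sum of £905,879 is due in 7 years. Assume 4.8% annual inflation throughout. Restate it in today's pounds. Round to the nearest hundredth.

Price-level factor over 7 years: (1 + 4.8%)^7 ≈ 1.3884459516.
Purchasing power today: £905,879 divided by that factor.

£652,440.95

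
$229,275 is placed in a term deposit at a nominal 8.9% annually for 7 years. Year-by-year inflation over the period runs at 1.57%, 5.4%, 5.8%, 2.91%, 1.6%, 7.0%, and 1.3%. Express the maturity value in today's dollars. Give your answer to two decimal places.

$324,425.98

Nominal value at maturity: $229,275 × (1 + 8.9%)^7 ≈ $416,439.45.
Price-level factor over 7 years: 1.0157 × 1.054 × 1.058 × 1.0291 × 1.016 × 1.070 × 1.013 ≈ 1.2836193055.
The maturity value deflated by that factor is the answer in today's purchasing power.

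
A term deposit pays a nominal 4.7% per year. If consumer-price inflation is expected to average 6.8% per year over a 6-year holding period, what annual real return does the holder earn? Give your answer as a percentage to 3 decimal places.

-1.966%

With constant rates the annual real return is the same each year: (1+4.7%)/(1+6.8%) − 1 = -0.01966.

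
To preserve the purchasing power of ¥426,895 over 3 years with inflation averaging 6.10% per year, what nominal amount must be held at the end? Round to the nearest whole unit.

¥509,879

Cumulative price-level factor: (1+6.10%)^3 = 1.194389981.
The nominal amount required is ¥426,895 scaled up by that factor.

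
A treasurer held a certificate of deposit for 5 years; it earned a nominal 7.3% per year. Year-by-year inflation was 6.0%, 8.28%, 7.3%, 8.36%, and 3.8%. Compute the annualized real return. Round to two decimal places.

Cumulative inflation factor: 1.060 × 1.0828 × 1.073 × 1.0836 × 1.038 ≈ 1.38522.
Nominal growth factor: 1.42232. Real growth factor = 1.42232 / 1.38522 ≈ 1.02678.
Annualized: 1.02678^(1/5) − 1 ≈ 0.00530.

0.53%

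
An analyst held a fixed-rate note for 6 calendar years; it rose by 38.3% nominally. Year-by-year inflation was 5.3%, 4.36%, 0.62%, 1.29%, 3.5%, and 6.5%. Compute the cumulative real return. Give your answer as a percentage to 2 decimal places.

Cumulative inflation factor: 1.053 × 1.0436 × 1.0062 × 1.0129 × 1.035 × 1.065 ≈ 1.23453.
Nominal growth factor: 1.38300. Real growth factor = 1.38300 / 1.23453 ≈ 1.12026.
Total real return ≈ 12.0260%.

12.03%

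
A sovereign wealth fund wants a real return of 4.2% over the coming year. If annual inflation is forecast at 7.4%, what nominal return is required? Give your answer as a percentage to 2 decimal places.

11.91%

By the Fisher equation, 1 + r_nom = (1 + 4.2%)(1 + 7.4%) = 1.042 × 1.074 = 1.119108.
So r_nom = 11.9108%.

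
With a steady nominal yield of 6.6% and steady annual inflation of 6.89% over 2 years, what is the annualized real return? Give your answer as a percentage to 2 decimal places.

With constant rates the annual real return is the same each year: (1+6.6%)/(1+6.89%) − 1 = -0.00271.

-0.27%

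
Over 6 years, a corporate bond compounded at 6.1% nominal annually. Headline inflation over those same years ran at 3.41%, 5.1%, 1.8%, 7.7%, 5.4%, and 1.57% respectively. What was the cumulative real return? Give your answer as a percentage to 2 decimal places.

Cumulative inflation factor: 1.0341 × 1.051 × 1.018 × 1.077 × 1.054 × 1.0157 ≈ 1.27566.
Nominal growth factor: 1.42657. Real growth factor = 1.42657 / 1.27566 ≈ 1.11830.
Total real return ≈ 11.8298%.

11.83%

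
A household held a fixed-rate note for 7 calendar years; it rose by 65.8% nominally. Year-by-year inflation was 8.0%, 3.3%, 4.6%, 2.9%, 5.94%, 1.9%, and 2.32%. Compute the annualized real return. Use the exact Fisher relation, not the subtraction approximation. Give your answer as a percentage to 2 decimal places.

Cumulative inflation factor: 1.080 × 1.033 × 1.046 × 1.029 × 1.0594 × 1.019 × 1.0232 ≈ 1.32637.
Nominal growth factor: 1.65800. Real growth factor = 1.65800 / 1.32637 ≈ 1.25003.
Annualized: 1.25003^(1/7) − 1 ≈ 0.03239.

3.24%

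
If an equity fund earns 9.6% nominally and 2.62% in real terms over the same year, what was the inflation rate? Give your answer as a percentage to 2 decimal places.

6.80%

From (1+r_nom) = (1+r_real)(1+π), we get 1+π = (1 + 9.6%)/(1 + 2.62%) = 1.096/1.0262 ≈ 1.06802.
So π ≈ 6.8018%.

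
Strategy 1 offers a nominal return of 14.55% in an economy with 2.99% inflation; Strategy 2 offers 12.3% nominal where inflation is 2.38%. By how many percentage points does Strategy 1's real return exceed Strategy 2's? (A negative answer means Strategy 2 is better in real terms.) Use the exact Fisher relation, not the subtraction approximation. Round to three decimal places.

1.535

Strategy 1 real return: 1.1455/1.0299 − 1 = 11.2244%.
Strategy 2 real return: 1.123/1.0238 − 1 = 9.6894%.
Difference: 11.2244 − 9.6894 = 1.5350 pp.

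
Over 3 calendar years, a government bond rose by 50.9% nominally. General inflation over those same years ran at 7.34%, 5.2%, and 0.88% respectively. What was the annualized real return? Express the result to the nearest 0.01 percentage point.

Cumulative inflation factor: 1.0734 × 1.052 × 1.0088 ≈ 1.13915.
Nominal growth factor: 1.50900. Real growth factor = 1.50900 / 1.13915 ≈ 1.32467.
Annualized: 1.32467^(1/3) − 1 ≈ 0.09825.

9.83%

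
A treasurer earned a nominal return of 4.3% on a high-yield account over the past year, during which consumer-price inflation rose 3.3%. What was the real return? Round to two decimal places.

0.97%

Real return via the Fisher equation: (1 + 4.3%)/(1 + 3.3%) − 1 = 1.043/1.033 − 1 ≈ 0.00968.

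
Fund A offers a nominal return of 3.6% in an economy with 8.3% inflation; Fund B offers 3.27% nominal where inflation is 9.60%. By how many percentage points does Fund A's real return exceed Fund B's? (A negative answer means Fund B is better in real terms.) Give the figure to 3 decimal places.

Fund A real return: 1.036/1.083 − 1 = -4.3398%.
Fund B real return: 1.0327/1.0960 − 1 = -5.7755%.
Difference: -4.3398 − (-5.7755) = 1.4357 pp.

1.436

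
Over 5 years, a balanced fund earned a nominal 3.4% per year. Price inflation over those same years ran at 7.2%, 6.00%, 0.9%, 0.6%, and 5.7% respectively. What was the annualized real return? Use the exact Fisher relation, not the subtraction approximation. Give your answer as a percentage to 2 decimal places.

-0.62%

Cumulative inflation factor: 1.072 × 1.0600 × 1.009 × 1.006 × 1.057 ≈ 1.21917.
Nominal growth factor: 1.18196. Real growth factor = 1.18196 / 1.21917 ≈ 0.96948.
Annualized: 0.96948^(1/5) − 1 ≈ -0.00618.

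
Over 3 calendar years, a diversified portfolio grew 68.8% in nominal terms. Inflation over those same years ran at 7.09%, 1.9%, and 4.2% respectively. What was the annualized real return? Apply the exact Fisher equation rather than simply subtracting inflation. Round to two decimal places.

14.08%

Cumulative inflation factor: 1.0709 × 1.019 × 1.042 ≈ 1.13708.
Nominal growth factor: 1.68800. Real growth factor = 1.68800 / 1.13708 ≈ 1.48450.
Annualized: 1.48450^(1/3) − 1 ≈ 0.14076.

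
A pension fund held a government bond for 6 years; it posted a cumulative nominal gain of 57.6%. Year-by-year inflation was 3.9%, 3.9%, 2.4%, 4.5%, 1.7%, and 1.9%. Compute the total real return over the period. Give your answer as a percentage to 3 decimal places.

Cumulative inflation factor: 1.039 × 1.039 × 1.024 × 1.045 × 1.017 × 1.019 ≈ 1.19713.
Nominal growth factor: 1.57600. Real growth factor = 1.57600 / 1.19713 ≈ 1.31648.
Total real return ≈ 31.6478%.

31.648%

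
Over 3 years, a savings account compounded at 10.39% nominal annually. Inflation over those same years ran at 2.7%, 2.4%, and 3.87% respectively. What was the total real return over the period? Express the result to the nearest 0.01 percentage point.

Cumulative inflation factor: 1.027 × 1.024 × 1.0387 ≈ 1.09235.
Nominal growth factor: 1.34521. Real growth factor = 1.34521 / 1.09235 ≈ 1.23148.
Total real return ≈ 23.1484%.

23.15%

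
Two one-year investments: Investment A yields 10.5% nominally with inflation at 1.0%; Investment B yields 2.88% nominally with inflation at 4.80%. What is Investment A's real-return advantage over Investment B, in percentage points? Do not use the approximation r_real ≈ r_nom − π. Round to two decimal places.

11.24

Investment A real return: 1.105/1.010 − 1 = 9.406%.
Investment B real return: 1.0288/1.0480 − 1 = -1.832%.
Difference: 9.406 − (-1.832) = 11.238 pp.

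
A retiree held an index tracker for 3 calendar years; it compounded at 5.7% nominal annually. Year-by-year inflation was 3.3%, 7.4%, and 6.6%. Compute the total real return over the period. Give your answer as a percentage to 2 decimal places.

Cumulative inflation factor: 1.033 × 1.074 × 1.066 ≈ 1.18267.
Nominal growth factor: 1.18093. Real growth factor = 1.18093 / 1.18267 ≈ 0.99853.
Total real return ≈ -0.1465%.

-0.15%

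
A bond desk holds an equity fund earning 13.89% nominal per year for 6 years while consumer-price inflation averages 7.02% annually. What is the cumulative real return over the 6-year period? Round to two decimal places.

The annual real rate is (1+13.89%)/(1+7.02%) − 1 = 6.4194%.
Compounded over 6 years: (1 + 0.064194)^6 − 1 ≈ 0.45253.

45.25%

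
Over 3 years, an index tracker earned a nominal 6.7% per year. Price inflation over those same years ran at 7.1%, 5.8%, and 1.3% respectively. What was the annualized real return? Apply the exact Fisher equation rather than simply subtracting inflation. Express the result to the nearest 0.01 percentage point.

1.91%

Cumulative inflation factor: 1.071 × 1.058 × 1.013 ≈ 1.14785.
Nominal growth factor: 1.21477. Real growth factor = 1.21477 / 1.14785 ≈ 1.05830.
Annualized: 1.05830^(1/3) − 1 ≈ 0.01907.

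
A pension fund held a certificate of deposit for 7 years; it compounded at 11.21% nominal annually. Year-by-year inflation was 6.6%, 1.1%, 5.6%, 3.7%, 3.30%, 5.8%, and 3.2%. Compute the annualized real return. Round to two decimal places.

6.76%

Cumulative inflation factor: 1.066 × 1.011 × 1.056 × 1.037 × 1.0330 × 1.058 × 1.032 ≈ 1.33112.
Nominal growth factor: 2.10381. Real growth factor = 2.10381 / 1.33112 ≈ 1.58048.
Annualized: 1.58048^(1/7) − 1 ≈ 0.06758.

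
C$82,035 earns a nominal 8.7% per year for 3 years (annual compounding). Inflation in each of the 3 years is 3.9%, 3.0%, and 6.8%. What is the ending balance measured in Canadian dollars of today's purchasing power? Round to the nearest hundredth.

Nominal value at maturity: C$82,035 × (1 + 8.7%)^3 ≈ C$105,362.92.
Price-level factor over 3 years: 1.039 × 1.030 × 1.068 = 1.14294156.
Dividing the nominal maturity value by the price-level factor gives the value in today's money.

C$92,185.75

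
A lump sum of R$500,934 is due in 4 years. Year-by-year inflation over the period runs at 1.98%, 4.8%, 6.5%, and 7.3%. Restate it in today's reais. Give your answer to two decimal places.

R$410,161.50

Price-level factor over 4 years: 1.0198 × 1.048 × 1.065 × 1.073 ≈ 1.2213091758.
Purchasing power today: R$500,934 divided by that factor.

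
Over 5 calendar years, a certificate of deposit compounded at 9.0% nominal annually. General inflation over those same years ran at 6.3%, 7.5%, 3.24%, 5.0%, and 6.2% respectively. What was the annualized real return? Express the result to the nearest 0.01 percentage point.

3.18%

Cumulative inflation factor: 1.063 × 1.075 × 1.0324 × 1.050 × 1.062 ≈ 1.31554.
Nominal growth factor: 1.53862. Real growth factor = 1.53862 / 1.31554 ≈ 1.16958.
Annualized: 1.16958^(1/5) − 1 ≈ 0.03182.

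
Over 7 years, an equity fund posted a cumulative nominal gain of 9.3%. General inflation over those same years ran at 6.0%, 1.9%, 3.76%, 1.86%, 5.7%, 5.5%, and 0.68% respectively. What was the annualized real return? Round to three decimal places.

Cumulative inflation factor: 1.060 × 1.019 × 1.0376 × 1.0186 × 1.057 × 1.055 × 1.0068 ≈ 1.28169.
Nominal growth factor: 1.09300. Real growth factor = 1.09300 / 1.28169 ≈ 0.85278.
Annualized: 0.85278^(1/7) − 1 ≈ -0.02249.

-2.249%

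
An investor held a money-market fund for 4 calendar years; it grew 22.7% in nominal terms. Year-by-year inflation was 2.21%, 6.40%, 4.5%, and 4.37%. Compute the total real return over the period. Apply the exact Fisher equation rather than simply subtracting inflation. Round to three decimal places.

Cumulative inflation factor: 1.0221 × 1.0640 × 1.045 × 1.0437 ≈ 1.18612.
Nominal growth factor: 1.22700. Real growth factor = 1.22700 / 1.18612 ≈ 1.03447.
Total real return ≈ 3.4469%.

3.447%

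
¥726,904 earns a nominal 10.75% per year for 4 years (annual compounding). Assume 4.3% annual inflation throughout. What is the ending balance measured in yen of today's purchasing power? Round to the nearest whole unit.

¥924,091

Nominal value at maturity: ¥726,904 × (1 + 10.75%)^4 ≈ ¥1,093,584.
Price-level factor over 4 years: (1 + 4.3%)^4 ≈ 1.1834154468.
Dividing the nominal maturity value by the price-level factor gives the value in today's money.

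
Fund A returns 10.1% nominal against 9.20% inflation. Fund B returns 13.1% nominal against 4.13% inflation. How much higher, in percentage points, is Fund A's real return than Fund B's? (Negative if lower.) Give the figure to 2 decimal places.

Fund A real return: 1.101/1.0920 − 1 = 0.824%.
Fund B real return: 1.131/1.0413 − 1 = 8.614%.
Difference: 0.824 − 8.614 = -7.790 pp.

-7.79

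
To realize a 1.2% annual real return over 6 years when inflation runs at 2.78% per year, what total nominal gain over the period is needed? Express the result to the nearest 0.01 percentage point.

26.63%

Required annual nominal rate: (1+1.2%)(1+2.78%) − 1 = 4.01336%.
Cumulative over 6 years: (1 + 0.0401336)^6 − 1 ≈ 0.26629.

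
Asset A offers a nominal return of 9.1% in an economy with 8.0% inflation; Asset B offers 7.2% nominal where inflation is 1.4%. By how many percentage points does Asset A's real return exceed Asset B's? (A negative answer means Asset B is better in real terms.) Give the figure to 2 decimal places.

-4.70

Asset A real return: 1.091/1.080 − 1 = 1.019%.
Asset B real return: 1.072/1.014 − 1 = 5.720%.
Difference: 1.019 − 5.720 = -4.701 pp.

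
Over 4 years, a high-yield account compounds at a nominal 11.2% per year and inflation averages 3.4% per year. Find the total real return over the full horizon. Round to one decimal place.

33.8%

The annual real rate is (1+11.2%)/(1+3.4%) − 1 = 7.5435%.
Compounded over 4 years: (1 + 0.075435)^4 − 1 ≈ 0.33763.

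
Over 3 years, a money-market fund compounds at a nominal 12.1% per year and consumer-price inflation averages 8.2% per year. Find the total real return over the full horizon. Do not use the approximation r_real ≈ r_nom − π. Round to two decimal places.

11.21%

The annual real rate is (1+12.1%)/(1+8.2%) − 1 = 3.6044%.
Compounded over 3 years: (1 + 0.036044)^3 − 1 ≈ 0.11208.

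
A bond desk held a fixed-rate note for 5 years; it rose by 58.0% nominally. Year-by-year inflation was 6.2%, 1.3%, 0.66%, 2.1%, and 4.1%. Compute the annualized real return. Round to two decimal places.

Cumulative inflation factor: 1.062 × 1.013 × 1.0066 × 1.021 × 1.041 ≈ 1.15098.
Nominal growth factor: 1.58000. Real growth factor = 1.58000 / 1.15098 ≈ 1.37274.
Annualized: 1.37274^(1/5) − 1 ≈ 0.06541.

6.54%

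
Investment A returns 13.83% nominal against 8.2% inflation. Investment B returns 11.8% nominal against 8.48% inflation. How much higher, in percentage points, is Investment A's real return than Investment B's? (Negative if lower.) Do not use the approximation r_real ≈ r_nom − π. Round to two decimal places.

Investment A real return: 1.1383/1.082 − 1 = 5.203%.
Investment B real return: 1.118/1.0848 − 1 = 3.060%.
Difference: 5.203 − 3.060 = 2.143 pp.

2.14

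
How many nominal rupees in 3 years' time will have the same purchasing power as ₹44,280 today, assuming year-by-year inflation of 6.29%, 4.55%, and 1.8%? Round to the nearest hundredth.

₹50,092.40

Cumulative price-level factor: 1.0629 × 1.0455 × 1.018 = 1.1312646651.
Multiplying ₹44,280 by the price-level factor gives the future nominal sum.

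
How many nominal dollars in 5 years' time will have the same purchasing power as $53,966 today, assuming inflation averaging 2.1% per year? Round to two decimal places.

Cumulative price-level factor: (1+2.1%)^5 ≈ 1.1095035865.
Multiplying $53,966 by the price-level factor gives the future nominal sum.

$59,875.47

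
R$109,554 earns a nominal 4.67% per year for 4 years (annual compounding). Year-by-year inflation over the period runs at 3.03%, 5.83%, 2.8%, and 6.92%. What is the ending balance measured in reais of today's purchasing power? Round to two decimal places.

R$109,721.71

Nominal value at maturity: R$109,554 × (1 + 4.67%)^4 ≈ R$131,497.39.
Price-level factor over 4 years: 1.0303 × 1.0583 × 1.028 × 1.0692 ≈ 1.1984628069.
The maturity value deflated by that factor is the answer in today's purchasing power.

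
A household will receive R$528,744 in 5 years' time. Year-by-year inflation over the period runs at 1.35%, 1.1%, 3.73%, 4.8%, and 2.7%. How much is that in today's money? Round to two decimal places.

Price-level factor over 5 years: 1.0135 × 1.011 × 1.0373 × 1.048 × 1.027 ≈ 1.1439604575.
Purchasing power today: R$528,744 divided by that factor.

R$462,204.79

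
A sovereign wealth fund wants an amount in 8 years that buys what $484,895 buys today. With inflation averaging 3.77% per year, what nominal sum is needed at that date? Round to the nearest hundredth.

$651,961.93

Cumulative price-level factor: (1+3.77%)^8 ≈ 1.3445424980.
The nominal amount required is $484,895 scaled up by that factor.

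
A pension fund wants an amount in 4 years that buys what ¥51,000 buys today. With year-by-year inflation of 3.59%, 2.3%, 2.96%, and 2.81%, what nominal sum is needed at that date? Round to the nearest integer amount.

¥57,209

Cumulative price-level factor: 1.0359 × 1.023 × 1.0296 × 1.0281 ≈ 1.1217533103.
The nominal amount required is ¥51,000 scaled up by that factor.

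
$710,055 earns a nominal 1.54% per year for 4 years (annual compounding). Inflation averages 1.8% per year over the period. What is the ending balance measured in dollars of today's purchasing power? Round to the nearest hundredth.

Nominal value at maturity: $710,055 × (1 + 1.54%)^4 ≈ $754,815.18.
Price-level factor over 4 years: (1 + 1.8%)^4 ≈ 1.0739674330.
Dividing the nominal maturity value by the price-level factor gives the value in today's money.

$702,828.74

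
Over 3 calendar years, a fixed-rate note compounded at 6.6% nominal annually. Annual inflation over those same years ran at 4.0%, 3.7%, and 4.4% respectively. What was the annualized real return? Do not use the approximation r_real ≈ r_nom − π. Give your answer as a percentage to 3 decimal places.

2.468%

Cumulative inflation factor: 1.040 × 1.037 × 1.044 ≈ 1.12593.
Nominal growth factor: 1.21136. Real growth factor = 1.21136 / 1.12593 ≈ 1.07587.
Annualized: 1.07587^(1/3) − 1 ≈ 0.02468.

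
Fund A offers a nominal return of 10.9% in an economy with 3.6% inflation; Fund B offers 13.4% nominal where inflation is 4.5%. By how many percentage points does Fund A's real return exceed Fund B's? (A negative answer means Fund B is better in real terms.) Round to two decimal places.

-1.47

Fund A real return: 1.109/1.036 − 1 = 7.046%.
Fund B real return: 1.134/1.045 − 1 = 8.517%.
Difference: 7.046 − 8.517 = -1.471 pp.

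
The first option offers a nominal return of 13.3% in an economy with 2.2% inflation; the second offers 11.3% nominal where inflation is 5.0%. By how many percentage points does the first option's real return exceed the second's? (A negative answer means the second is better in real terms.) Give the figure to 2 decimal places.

4.86

The first option real return: 1.133/1.022 − 1 = 10.861%.
The second real return: 1.113/1.050 − 1 = 6.000%.
Difference: 10.861 − 6.000 = 4.861 pp.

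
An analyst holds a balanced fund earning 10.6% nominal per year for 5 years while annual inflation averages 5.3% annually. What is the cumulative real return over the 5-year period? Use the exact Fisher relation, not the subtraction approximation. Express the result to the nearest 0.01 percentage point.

27.83%

The annual real rate is (1+10.6%)/(1+5.3%) − 1 = 5.0332%.
Compounded over 5 years: (1 + 0.050332)^5 − 1 ≈ 0.27830.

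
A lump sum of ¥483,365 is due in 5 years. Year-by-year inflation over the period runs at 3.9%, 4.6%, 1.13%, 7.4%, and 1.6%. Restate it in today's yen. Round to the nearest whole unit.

Price-level factor over 5 years: 1.039 × 1.046 × 1.0113 × 1.074 × 1.016 ≈ 1.1992928062.
Purchasing power today: ¥483,365 divided by that factor.

¥403,042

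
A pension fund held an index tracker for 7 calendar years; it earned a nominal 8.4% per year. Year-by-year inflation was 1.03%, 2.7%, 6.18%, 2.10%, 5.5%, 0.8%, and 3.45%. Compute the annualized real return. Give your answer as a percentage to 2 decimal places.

5.15%

Cumulative inflation factor: 1.0103 × 1.027 × 1.0618 × 1.0210 × 1.055 × 1.008 × 1.0345 ≈ 1.23746.
Nominal growth factor: 1.75875. Real growth factor = 1.75875 / 1.23746 ≈ 1.42126.
Annualized: 1.42126^(1/7) − 1 ≈ 0.05150.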